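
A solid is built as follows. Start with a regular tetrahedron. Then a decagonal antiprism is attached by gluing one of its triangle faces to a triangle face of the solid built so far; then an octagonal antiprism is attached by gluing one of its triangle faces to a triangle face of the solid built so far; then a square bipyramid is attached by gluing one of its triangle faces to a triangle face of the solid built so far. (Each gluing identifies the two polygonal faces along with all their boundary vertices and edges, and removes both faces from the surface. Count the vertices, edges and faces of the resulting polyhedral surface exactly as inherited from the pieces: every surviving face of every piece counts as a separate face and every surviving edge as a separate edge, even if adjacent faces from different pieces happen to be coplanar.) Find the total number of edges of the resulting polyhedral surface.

A regular tetrahedron: V=4, E=6, F=4.
Attach a decagonal antiprism (V=20, E=40, F=22) along a 3-gon: merge 3 vertices and 3 edges, delete both glued faces → V=21, E=43, F=24.
Attach an octagonal antiprism (V=16, E=32, F=18) along a 3-gon: merge 3 vertices and 3 edges, delete both glued faces → V=34, E=72, F=40.
Attach a square bipyramid (V=6, E=12, F=8) along a 3-gon: merge 3 vertices and 3 edges, delete both glued faces → V=37, E=81, F=46.
Check: V − E + F = 37 − 81 + 46 = 2.

81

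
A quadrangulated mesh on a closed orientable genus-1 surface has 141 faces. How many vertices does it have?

141

χ = 2 − 2·1 = 0, and every face is a square so 4F = 2E.
E = 4·141/2 = 282. Then V = 0 + E − F = 0 + 282 − 141 = 141.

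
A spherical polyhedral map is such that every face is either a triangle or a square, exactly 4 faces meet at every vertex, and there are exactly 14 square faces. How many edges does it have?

40

Let x be the number of triangles; then F = 14 + x.
Edge–face incidences: 2E = 4·14 + 3·x = 56 + 3x.
Every vertex has degree 4, so 4V = 2E.
Euler: V − E + F = 2 ⇒ (2E)/4 − E + (14 + x) = 2.
Multiply by 8: 2·(2E) − 4·(2E) + 8·(14 + x) = 16, i.e. 112 + 8x − 2·(56 + 3x) = 16.
Collecting terms: 2x = 16, so x = 8.
Then 2E = 56 + 3·8 = 80, so E = 40, V = 2E/4 = 20, F = 14 + 8 = 22.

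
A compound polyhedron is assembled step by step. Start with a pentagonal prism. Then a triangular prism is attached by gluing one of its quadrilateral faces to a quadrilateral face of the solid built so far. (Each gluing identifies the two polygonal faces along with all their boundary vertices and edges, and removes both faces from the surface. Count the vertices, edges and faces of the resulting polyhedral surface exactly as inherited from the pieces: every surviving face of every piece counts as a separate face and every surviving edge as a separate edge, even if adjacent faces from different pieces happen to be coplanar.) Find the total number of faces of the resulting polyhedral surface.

A pentagonal prism: V=10, E=15, F=7.
Attach a triangular prism (V=6, E=9, F=5) along a 4-gon: merge 4 vertices and 4 edges, delete both glued faces → V=12, E=20, F=10.
Check: V − E + F = 12 − 20 + 10 = 2.

10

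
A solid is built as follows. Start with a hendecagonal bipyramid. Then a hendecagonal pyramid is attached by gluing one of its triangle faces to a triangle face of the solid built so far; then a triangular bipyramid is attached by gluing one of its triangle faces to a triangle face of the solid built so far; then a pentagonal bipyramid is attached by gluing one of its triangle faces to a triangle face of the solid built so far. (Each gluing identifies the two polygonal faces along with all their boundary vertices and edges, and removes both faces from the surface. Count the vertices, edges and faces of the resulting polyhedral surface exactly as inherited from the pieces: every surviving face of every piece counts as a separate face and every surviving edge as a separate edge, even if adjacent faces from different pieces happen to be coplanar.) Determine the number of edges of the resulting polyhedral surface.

70

A hendecagonal bipyramid: V=13, E=33, F=22.
Attach a hendecagonal pyramid (V=12, E=22, F=12) along a 3-gon: merge 3 vertices and 3 edges, delete both glued faces → V=22, E=52, F=32.
Attach a triangular bipyramid (V=5, E=9, F=6) along a 3-gon: merge 3 vertices and 3 edges, delete both glued faces → V=24, E=58, F=36.
Attach a pentagonal bipyramid (V=7, E=15, F=10) along a 3-gon: merge 3 vertices and 3 edges, delete both glued faces → V=28, E=70, F=44.
Check: V − E + F = 28 − 70 + 44 = 2.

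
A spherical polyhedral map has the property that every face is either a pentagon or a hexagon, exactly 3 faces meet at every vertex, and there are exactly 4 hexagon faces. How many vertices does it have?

28

Let x be the number of pentagons; then F = 4 + x.
Edge–face incidences: 2E = 6·4 + 5·x = 24 + 5x.
Every vertex has degree 3, so 3V = 2E.
Euler: V − E + F = 2 ⇒ (2E)/3 − E + (4 + x) = 2.
Multiply by 6: 2·(2E) − 3·(2E) + 6·(4 + x) = 12, i.e. 24 + 6x − (24 + 5x) = 12.
Collecting terms: x = 12.
Then 2E = 24 + 5·12 = 84, so E = 42, V = 2E/3 = 28, F = 4 + 12 = 16.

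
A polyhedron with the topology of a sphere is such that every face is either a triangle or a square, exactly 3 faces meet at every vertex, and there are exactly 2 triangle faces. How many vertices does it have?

Let x be the number of squares; then F = 2 + x.
Edge–face incidences: 2E = 3·2 + 4·x = 6 + 4x.
Every vertex has degree 3, so 3V = 2E.
Euler: V − E + F = 2 ⇒ (2E)/3 − E + (2 + x) = 2.
Multiply by 6: 2·(2E) − 3·(2E) + 6·(2 + x) = 12, i.e. 12 + 6x − (6 + 4x) = 12.
Collecting terms: 2x + 6 = 12, so 2x = 6, so x = 3.
Then 2E = 6 + 4·3 = 18, so E = 9, V = 2E/3 = 6, F = 2 + 3 = 5.

6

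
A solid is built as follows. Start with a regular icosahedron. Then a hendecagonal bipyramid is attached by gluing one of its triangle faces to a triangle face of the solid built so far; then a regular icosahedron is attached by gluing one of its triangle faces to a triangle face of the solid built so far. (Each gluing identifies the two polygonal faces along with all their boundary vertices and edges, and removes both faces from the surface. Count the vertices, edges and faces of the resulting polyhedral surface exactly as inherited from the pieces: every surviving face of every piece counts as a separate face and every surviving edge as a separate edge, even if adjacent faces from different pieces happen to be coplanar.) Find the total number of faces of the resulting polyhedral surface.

A regular icosahedron: V=12, E=30, F=20.
Attach a hendecagonal bipyramid (V=13, E=33, F=22) along a 3-gon: merge 3 vertices and 3 edges, delete both glued faces → V=22, E=60, F=40.
Attach a regular icosahedron (V=12, E=30, F=20) along a 3-gon: merge 3 vertices and 3 edges, delete both glued faces → V=31, E=87, F=58.
Check: V − E + F = 31 − 87 + 58 = 2.

58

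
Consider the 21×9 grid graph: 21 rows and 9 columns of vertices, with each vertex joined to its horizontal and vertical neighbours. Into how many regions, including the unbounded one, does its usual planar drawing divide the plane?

The grid has V = 21·9 = 189 vertices and E = 21·8 + 9·20 = 348 edges.
F = 2 − V + E = 2 − 189 + 348 = 161.

161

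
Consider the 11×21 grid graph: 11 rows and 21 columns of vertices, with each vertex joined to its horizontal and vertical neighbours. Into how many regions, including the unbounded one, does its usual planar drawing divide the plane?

The grid has V = 11·21 = 231 vertices and E = 11·20 + 21·10 = 430 edges.
F = 2 − V + E = 2 − 231 + 430 = 201.

201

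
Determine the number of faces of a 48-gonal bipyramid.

A bipyramid over an n-gon has 2n triangular faces and n + 2 vertices: V = 48 + 2 = 50, E = 3·48 = 144, F = 2·48 = 96.

96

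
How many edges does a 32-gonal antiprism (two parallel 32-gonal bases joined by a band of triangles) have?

128

An antiprism on an n-gon has two n-gon caps and 2n triangles: V = 2·32 = 64, E = 4·32 = 128, F = 2·32 + 2 = 66.
Check: V − E + F = 64 − 128 + 66 = 2.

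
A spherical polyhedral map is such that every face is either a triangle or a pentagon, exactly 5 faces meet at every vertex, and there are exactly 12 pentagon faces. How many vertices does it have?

60

Let x be the number of triangles; then F = 12 + x.
Edge–face incidences: 2E = 5·12 + 3·x = 60 + 3x.
Every vertex has degree 5, so 5V = 2E.
Euler: V − E + F = 2 ⇒ (2E)/5 − E + (12 + x) = 2.
Multiply by 10: 2·(2E) − 5·(2E) + 10·(12 + x) = 20, i.e. 120 + 10x − 3·(60 + 3x) = 20.
Collecting terms: x − 60 = 20, so x = 80.
Then 2E = 60 + 3·80 = 300, so E = 150, V = 2E/5 = 60, F = 12 + 80 = 92.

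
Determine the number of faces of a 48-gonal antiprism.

98

An antiprism on an n-gon has two n-gon caps and 2n triangles: V = 2·48 = 96, E = 4·48 = 192, F = 2·48 + 2 = 98.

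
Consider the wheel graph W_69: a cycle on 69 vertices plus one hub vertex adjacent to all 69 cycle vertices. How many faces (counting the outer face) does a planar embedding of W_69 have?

70

W_69 has V = 69 + 1 = 70 vertices and E = 2·69 = 138 edges.
By Euler's formula F = 2 − V + E = 2 − 70 + 138 = 70.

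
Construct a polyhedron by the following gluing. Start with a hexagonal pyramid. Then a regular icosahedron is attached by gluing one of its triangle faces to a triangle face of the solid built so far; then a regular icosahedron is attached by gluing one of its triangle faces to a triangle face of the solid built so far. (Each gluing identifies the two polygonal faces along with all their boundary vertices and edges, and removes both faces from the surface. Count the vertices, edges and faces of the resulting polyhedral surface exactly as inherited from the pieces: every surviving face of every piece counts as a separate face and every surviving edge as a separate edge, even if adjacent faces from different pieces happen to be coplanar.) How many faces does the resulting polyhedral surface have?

43

A hexagonal pyramid: V=7, E=12, F=7.
Attach a regular icosahedron (V=12, E=30, F=20) along a 3-gon: merge 3 vertices and 3 edges, delete both glued faces → V=16, E=39, F=25.
Attach a regular icosahedron (V=12, E=30, F=20) along a 3-gon: merge 3 vertices and 3 edges, delete both glued faces → V=25, E=66, F=43.
Check: V − E + F = 25 − 66 + 43 = 2.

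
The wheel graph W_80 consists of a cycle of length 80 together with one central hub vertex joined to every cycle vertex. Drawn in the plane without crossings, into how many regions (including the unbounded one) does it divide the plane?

81

W_80 has V = 80 + 1 = 81 vertices and E = 2·80 = 160 edges.
By Euler's formula F = 2 − V + E = 2 − 81 + 160 = 81.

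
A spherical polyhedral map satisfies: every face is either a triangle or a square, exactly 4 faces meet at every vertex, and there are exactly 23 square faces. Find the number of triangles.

8

Let x be the number of triangles; then F = 23 + x.
Edge–face incidences: 2E = 4·23 + 3·x = 92 + 3x.
Every vertex has degree 4, so 4V = 2E.
Euler: V − E + F = 2 ⇒ (2E)/4 − E + (23 + x) = 2.
Multiply by 8: 2·(2E) − 4·(2E) + 8·(23 + x) = 16, i.e. 184 + 8x − 2·(92 + 3x) = 16.
Collecting terms: 2x = 16, so x = 8.
Then 2E = 92 + 3·8 = 116, so E = 58, V = 2E/4 = 29, F = 23 + 8 = 31.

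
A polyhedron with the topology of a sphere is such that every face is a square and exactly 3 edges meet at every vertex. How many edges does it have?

12

Each face has 4 edges and each edge borders two faces, so 2E = 4F.
Each vertex has degree 3, so 3V = 2E and hence V = 4F/3.
Euler: V − E + F = 2 ⇒ (4F/3) − (4F/2) + F = 2.
Multiply by 6: (8 − 12 + 6)F = 12, i.e. 2F = 12.
So F = 6, E = 4·6/2 = 12, V = 4·6/3 = 8.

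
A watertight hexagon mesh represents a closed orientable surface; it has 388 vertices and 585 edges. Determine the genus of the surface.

2

Every face is a hexagon and each edge borders two faces, so 6F = 2·585, giving F = 195.
χ = V − E + F = 388 − 585 + 195 = -2.
For a closed orientable surface χ = 2 − 2g, so g = (2 − (-2))/2 = 2.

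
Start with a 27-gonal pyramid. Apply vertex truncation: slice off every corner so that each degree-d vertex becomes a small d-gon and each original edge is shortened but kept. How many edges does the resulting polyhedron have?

162

The base solid has V = 28, E = 54, F = 28.
Truncation replaces each original edge-end by a new vertex, so V′ = 2E = 108.
Each original edge survives, and each old vertex of degree d contributes d new edges; summing degrees gives Σd = 2E, so E′ = E + 2E = 3E = 162.
Each original face survives and each original vertex becomes one new face: F′ = F + V = 56.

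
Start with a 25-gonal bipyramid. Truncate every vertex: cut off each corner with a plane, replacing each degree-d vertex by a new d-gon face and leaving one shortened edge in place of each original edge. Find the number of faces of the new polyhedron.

77

The base solid has V = 27, E = 75, F = 50.
Truncation replaces each original edge-end by a new vertex, so V′ = 2E = 150.
Each original edge survives, and each old vertex of degree d contributes d new edges; summing degrees gives Σd = 2E, so E′ = E + 2E = 3E = 225.
Each original face survives and each original vertex becomes one new face: F′ = F + V = 77.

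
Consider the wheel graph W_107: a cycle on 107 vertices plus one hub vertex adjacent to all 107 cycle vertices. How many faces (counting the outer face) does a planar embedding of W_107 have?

108

W_107 has V = 107 + 1 = 108 vertices and E = 2·107 = 214 edges.
By Euler's formula F = 2 − V + E = 2 − 108 + 214 = 108.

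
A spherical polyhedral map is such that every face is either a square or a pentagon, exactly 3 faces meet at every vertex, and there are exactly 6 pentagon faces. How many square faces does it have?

3

Let x be the number of squares; then F = 6 + x.
Edge–face incidences: 2E = 5·6 + 4·x = 30 + 4x.
Every vertex has degree 3, so 3V = 2E.
Euler: V − E + F = 2 ⇒ (2E)/3 − E + (6 + x) = 2.
Multiply by 6: 2·(2E) − 3·(2E) + 6·(6 + x) = 12, i.e. 36 + 6x − (30 + 4x) = 12.
Collecting terms: 2x + 6 = 12, so 2x = 6, so x = 3.
Then 2E = 30 + 4·3 = 42, so E = 21, V = 2E/3 = 14, F = 6 + 3 = 9.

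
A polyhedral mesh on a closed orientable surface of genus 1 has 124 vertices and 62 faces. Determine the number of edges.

186

For a closed orientable surface of genus 1, χ = 2 − 2·1 = 0.
E = V + F − (0) = 124 + 62 − (0) = 186.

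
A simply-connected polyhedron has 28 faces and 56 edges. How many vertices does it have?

Here V − E + F = 2.
V = 2 + E − F = 2 + 56 − 28 = 30.

30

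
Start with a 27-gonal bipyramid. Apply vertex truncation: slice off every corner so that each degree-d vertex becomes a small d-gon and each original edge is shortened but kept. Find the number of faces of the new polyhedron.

The base solid has V = 29, E = 81, F = 54.
Truncation replaces each original edge-end by a new vertex, so V′ = 2E = 162.
Each original edge survives, and each old vertex of degree d contributes d new edges; summing degrees gives Σd = 2E, so E′ = E + 2E = 3E = 243.
Each original face survives and each original vertex becomes one new face: F′ = F + V = 83.

83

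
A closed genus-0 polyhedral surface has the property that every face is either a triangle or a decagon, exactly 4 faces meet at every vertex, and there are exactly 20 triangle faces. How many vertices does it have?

Let x be the number of decagons; then F = 20 + x.
Edge–face incidences: 2E = 3·20 + 10·x = 60 + 10x.
Every vertex has degree 4, so 4V = 2E.
Euler: V − E + F = 2 ⇒ (2E)/4 − E + (20 + x) = 2.
Multiply by 8: 2·(2E) − 4·(2E) + 8·(20 + x) = 16, i.e. 160 + 8x − 2·(60 + 10x) = 16.
Collecting terms: −12x + 40 = 16, so −12x = −24, so x = 2.
Then 2E = 60 + 10·2 = 80, so E = 40, V = 2E/4 = 20, F = 20 + 2 = 22.

20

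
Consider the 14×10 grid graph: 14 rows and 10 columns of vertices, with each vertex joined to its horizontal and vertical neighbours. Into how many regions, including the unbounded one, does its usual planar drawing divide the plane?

The grid has V = 14·10 = 140 vertices and E = 14·9 + 10·13 = 256 edges.
F = 2 − V + E = 2 − 140 + 256 = 118.

118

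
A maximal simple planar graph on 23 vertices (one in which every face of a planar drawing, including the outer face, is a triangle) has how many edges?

In a plane triangulation 3F = 2E and V − E + F = 2, so E = 3V − 6 = 3·23 − 6 = 63.

63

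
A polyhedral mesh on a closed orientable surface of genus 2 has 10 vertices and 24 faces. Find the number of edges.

For a closed orientable surface of genus 2, χ = 2 − 2·2 = -2.
E = V + F − (-2) = 10 + 24 − (-2) = 36.

36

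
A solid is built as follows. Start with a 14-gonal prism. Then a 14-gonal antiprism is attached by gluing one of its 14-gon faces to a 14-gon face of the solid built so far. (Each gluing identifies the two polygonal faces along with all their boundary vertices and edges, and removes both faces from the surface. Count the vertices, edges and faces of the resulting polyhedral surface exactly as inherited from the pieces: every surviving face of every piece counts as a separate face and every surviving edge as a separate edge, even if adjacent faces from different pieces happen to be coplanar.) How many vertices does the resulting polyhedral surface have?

42

A 14-gonal prism: V=28, E=42, F=16.
Attach a 14-gonal antiprism (V=28, E=56, F=30) along a 14-gon: merge 14 vertices and 14 edges, delete both glued faces → V=42, E=84, F=44.
Check: V − E + F = 42 − 84 + 44 = 2.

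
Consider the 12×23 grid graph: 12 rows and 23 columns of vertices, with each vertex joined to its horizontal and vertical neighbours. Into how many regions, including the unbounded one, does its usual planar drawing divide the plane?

243

The grid has V = 12·23 = 276 vertices and E = 12·22 + 23·11 = 517 edges.
F = 2 − V + E = 2 − 276 + 517 = 243.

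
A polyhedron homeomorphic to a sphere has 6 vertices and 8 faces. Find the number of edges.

Here V − E + F = 2.
E = V + F − (2) = 6 + 8 − (2) = 12.

12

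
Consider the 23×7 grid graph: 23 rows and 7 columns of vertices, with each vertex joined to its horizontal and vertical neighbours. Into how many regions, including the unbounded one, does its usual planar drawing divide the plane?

133

The grid has V = 23·7 = 161 vertices and E = 23·6 + 7·22 = 292 edges.
F = 2 − V + E = 2 − 161 + 292 = 133.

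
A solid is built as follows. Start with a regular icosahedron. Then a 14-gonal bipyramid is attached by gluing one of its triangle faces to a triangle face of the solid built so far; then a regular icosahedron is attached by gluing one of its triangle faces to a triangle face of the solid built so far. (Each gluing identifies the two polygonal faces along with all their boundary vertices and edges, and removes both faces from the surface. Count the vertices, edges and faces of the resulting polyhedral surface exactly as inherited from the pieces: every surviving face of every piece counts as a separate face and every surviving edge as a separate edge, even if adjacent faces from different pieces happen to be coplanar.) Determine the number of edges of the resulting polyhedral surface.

96

A regular icosahedron: V=12, E=30, F=20.
Attach a 14-gonal bipyramid (V=16, E=42, F=28) along a 3-gon: merge 3 vertices and 3 edges, delete both glued faces → V=25, E=69, F=46.
Attach a regular icosahedron (V=12, E=30, F=20) along a 3-gon: merge 3 vertices and 3 edges, delete both glued faces → V=34, E=96, F=64.
Check: V − E + F = 34 − 96 + 64 = 2.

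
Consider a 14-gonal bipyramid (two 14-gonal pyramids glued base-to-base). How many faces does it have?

28

A bipyramid over an n-gon has 2n triangular faces and n + 2 vertices: V = 14 + 2 = 16, E = 3·14 = 42, F = 2·14 = 28.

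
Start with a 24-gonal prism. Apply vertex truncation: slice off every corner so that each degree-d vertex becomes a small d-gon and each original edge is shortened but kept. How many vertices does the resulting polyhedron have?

144

The base solid has V = 48, E = 72, F = 26.
Truncation replaces each original edge-end by a new vertex, so V′ = 2E = 144.
Each original edge survives, and each old vertex of degree d contributes d new edges; summing degrees gives Σd = 2E, so E′ = E + 2E = 3E = 216.
Each original face survives and each original vertex becomes one new face: F′ = F + V = 74.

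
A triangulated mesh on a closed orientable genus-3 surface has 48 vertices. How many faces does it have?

104

χ = 2 − 2·3 = -4, and every face is a triangle so 3F = 2E.
V − E + F = -4 with E = 3F/2 gives 48 − (3/2 − 1)·F = -4, so F = 104 and E = 156.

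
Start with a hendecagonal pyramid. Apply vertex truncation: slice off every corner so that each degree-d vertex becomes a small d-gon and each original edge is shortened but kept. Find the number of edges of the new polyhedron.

The base solid has V = 12, E = 22, F = 12.
Truncation replaces each original edge-end by a new vertex, so V′ = 2E = 44.
Each original edge survives, and each old vertex of degree d contributes d new edges; summing degrees gives Σd = 2E, so E′ = E + 2E = 3E = 66.
Each original face survives and each original vertex becomes one new face: F′ = F + V = 24.

66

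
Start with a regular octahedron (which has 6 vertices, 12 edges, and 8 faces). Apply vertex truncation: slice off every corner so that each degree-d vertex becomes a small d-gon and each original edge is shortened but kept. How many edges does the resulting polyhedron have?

Truncation replaces each original edge-end by a new vertex, so V′ = 2E = 24.
Each original edge survives, and each old vertex of degree d contributes d new edges; summing degrees gives Σd = 2E, so E′ = E + 2E = 3E = 36.
Each original face survives and each original vertex becomes one new face: F′ = F + V = 14.

36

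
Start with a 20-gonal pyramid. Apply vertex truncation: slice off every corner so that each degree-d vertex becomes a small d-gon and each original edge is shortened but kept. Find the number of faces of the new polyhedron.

42

The base solid has V = 21, E = 40, F = 21.
Truncation replaces each original edge-end by a new vertex, so V′ = 2E = 80.
Each original edge survives, and each old vertex of degree d contributes d new edges; summing degrees gives Σd = 2E, so E′ = E + 2E = 3E = 120.
Each original face survives and each original vertex becomes one new face: F′ = F + V = 42.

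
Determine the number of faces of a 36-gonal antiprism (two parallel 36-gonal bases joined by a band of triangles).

74

An antiprism on an n-gon has two n-gon caps and 2n triangles: V = 2·36 = 72, E = 4·36 = 144, F = 2·36 + 2 = 74.
Check: V − E + F = 72 − 144 + 74 = 2.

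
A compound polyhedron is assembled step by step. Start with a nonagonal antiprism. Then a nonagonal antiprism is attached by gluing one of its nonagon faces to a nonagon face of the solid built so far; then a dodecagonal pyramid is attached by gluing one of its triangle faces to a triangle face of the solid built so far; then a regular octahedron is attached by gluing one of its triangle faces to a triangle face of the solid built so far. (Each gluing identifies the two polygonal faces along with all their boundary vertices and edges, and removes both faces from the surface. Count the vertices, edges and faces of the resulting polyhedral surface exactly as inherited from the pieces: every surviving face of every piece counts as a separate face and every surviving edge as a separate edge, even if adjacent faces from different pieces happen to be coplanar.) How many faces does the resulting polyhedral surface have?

55

A nonagonal antiprism: V=18, E=36, F=20.
Attach a nonagonal antiprism (V=18, E=36, F=20) along a 9-gon: merge 9 vertices and 9 edges, delete both glued faces → V=27, E=63, F=38.
Attach a dodecagonal pyramid (V=13, E=24, F=13) along a 3-gon: merge 3 vertices and 3 edges, delete both glued faces → V=37, E=84, F=49.
Attach a regular octahedron (V=6, E=12, F=8) along a 3-gon: merge 3 vertices and 3 edges, delete both glued faces → V=40, E=93, F=55.
Check: V − E + F = 40 − 93 + 55 = 2.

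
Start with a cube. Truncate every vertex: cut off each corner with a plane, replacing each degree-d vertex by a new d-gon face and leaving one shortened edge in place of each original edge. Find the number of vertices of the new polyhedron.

24

The base solid has V = 8, E = 12, F = 6.
Truncation replaces each original edge-end by a new vertex, so V′ = 2E = 24.
Each original edge survives, and each old vertex of degree d contributes d new edges; summing degrees gives Σd = 2E, so E′ = E + 2E = 3E = 36.
Each original face survives and each original vertex becomes one new face: F′ = F + V = 14.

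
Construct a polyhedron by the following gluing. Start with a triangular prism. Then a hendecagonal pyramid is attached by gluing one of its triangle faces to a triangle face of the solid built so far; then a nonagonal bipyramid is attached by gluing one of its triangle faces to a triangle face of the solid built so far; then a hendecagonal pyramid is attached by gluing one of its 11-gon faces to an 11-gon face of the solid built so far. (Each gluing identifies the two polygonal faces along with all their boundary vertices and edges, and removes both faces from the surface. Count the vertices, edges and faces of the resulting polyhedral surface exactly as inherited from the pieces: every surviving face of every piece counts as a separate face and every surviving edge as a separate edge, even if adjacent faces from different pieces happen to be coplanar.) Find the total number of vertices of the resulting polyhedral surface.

24

A triangular prism: V=6, E=9, F=5.
Attach a hendecagonal pyramid (V=12, E=22, F=12) along a 3-gon: merge 3 vertices and 3 edges, delete both glued faces → V=15, E=28, F=15.
Attach a nonagonal bipyramid (V=11, E=27, F=18) along a 3-gon: merge 3 vertices and 3 edges, delete both glued faces → V=23, E=52, F=31.
Attach a hendecagonal pyramid (V=12, E=22, F=12) along an 11-gon: merge 11 vertices and 11 edges, delete both glued faces → V=24, E=63, F=41.
Check: V − E + F = 24 − 63 + 41 = 2.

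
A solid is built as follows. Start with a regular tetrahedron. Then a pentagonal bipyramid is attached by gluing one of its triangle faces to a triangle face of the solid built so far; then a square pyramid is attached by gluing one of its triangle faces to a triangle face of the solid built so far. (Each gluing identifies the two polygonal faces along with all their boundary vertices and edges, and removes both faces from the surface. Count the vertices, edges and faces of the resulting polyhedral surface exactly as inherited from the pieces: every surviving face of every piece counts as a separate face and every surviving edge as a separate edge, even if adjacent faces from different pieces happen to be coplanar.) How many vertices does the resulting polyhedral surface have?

A regular tetrahedron: V=4, E=6, F=4.
Attach a pentagonal bipyramid (V=7, E=15, F=10) along a 3-gon: merge 3 vertices and 3 edges, delete both glued faces → V=8, E=18, F=12.
Attach a square pyramid (V=5, E=8, F=5) along a 3-gon: merge 3 vertices and 3 edges, delete both glued faces → V=10, E=23, F=15.
Check: V − E + F = 10 − 23 + 15 = 2.

10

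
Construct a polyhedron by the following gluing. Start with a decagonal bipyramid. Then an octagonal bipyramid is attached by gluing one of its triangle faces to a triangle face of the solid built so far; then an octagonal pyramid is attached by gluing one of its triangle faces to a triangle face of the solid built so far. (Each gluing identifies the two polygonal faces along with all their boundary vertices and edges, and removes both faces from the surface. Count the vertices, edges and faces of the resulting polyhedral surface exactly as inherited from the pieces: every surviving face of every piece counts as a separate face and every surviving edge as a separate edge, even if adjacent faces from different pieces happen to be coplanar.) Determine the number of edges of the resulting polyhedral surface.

64

A decagonal bipyramid: V=12, E=30, F=20.
Attach an octagonal bipyramid (V=10, E=24, F=16) along a 3-gon: merge 3 vertices and 3 edges, delete both glued faces → V=19, E=51, F=34.
Attach an octagonal pyramid (V=9, E=16, F=9) along a 3-gon: merge 3 vertices and 3 edges, delete both glued faces → V=25, E=64, F=41.
Check: V − E + F = 25 − 64 + 41 = 2.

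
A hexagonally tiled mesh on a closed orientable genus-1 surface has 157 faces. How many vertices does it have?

314

χ = 2 − 2·1 = 0, and every face is a hexagon so 6F = 2E.
E = 6·157/2 = 471. Then V = 0 + E − F = 0 + 471 − 157 = 314.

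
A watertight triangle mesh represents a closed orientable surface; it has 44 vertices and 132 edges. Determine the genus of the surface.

Every face is a triangle and each edge borders two faces, so 3F = 2·132, giving F = 88.
χ = V − E + F = 44 − 132 + 88 = 0.
For a closed orientable surface χ = 2 − 2g, so g = (2 − (0))/2 = 1.

1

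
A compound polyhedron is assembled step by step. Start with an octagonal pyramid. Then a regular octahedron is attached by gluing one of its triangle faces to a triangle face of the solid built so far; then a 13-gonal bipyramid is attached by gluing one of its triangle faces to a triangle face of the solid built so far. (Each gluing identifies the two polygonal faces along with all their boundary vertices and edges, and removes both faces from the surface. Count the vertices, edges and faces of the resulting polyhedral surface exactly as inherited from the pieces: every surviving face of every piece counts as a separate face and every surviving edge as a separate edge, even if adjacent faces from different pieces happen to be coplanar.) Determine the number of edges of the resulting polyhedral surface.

61

An octagonal pyramid: V=9, E=16, F=9.
Attach a regular octahedron (V=6, E=12, F=8) along a 3-gon: merge 3 vertices and 3 edges, delete both glued faces → V=12, E=25, F=15.
Attach a 13-gonal bipyramid (V=15, E=39, F=26) along a 3-gon: merge 3 vertices and 3 edges, delete both glued faces → V=24, E=61, F=39.
Check: V − E + F = 24 − 61 + 39 = 2.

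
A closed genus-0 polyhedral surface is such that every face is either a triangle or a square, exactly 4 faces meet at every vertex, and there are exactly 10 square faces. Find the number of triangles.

8

Let x be the number of triangles; then F = 10 + x.
Edge–face incidences: 2E = 4·10 + 3·x = 40 + 3x.
Every vertex has degree 4, so 4V = 2E.
Euler: V − E + F = 2 ⇒ (2E)/4 − E + (10 + x) = 2.
Multiply by 8: 2·(2E) − 4·(2E) + 8·(10 + x) = 16, i.e. 80 + 8x − 2·(40 + 3x) = 16.
Collecting terms: 2x = 16, so x = 8.
Then 2E = 40 + 3·8 = 64, so E = 32, V = 2E/4 = 16, F = 10 + 8 = 18.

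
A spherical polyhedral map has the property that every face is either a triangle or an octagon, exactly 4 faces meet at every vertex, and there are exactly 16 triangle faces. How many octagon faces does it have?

2

Let x be the number of octagons; then F = 16 + x.
Edge–face incidences: 2E = 3·16 + 8·x = 48 + 8x.
Every vertex has degree 4, so 4V = 2E.
Euler: V − E + F = 2 ⇒ (2E)/4 − E + (16 + x) = 2.
Multiply by 8: 2·(2E) − 4·(2E) + 8·(16 + x) = 16, i.e. 128 + 8x − 2·(48 + 8x) = 16.
Collecting terms: −8x + 32 = 16, so −8x = −16, so x = 2.
Then 2E = 48 + 8·2 = 64, so E = 32, V = 2E/4 = 16, F = 16 + 2 = 18.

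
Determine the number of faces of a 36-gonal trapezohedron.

The n-trapezohedron (dual of the n-antiprism) has V = 2·36 + 2 = 74, E = 4·36 = 144, F = 2·36 = 72.
Check: V − E + F = 74 − 144 + 72 = 2.

72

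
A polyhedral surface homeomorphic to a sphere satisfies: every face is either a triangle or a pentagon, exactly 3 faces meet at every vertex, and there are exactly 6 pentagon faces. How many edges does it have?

Let x be the number of triangles; then F = 6 + x.
Edge–face incidences: 2E = 5·6 + 3·x = 30 + 3x.
Every vertex has degree 3, so 3V = 2E.
Euler: V − E + F = 2 ⇒ (2E)/3 − E + (6 + x) = 2.
Multiply by 6: 2·(2E) − 3·(2E) + 6·(6 + x) = 12, i.e. 36 + 6x − (30 + 3x) = 12.
Collecting terms: 3x + 6 = 12, so 3x = 6, so x = 2.
Then 2E = 30 + 3·2 = 36, so E = 18, V = 2E/3 = 12, F = 6 + 2 = 8.

18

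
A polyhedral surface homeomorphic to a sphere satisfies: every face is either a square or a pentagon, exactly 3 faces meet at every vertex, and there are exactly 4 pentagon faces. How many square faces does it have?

Let x be the number of squares; then F = 4 + x.
Edge–face incidences: 2E = 5·4 + 4·x = 20 + 4x.
Every vertex has degree 3, so 3V = 2E.
Euler: V − E + F = 2 ⇒ (2E)/3 − E + (4 + x) = 2.
Multiply by 6: 2·(2E) − 3·(2E) + 6·(4 + x) = 12, i.e. 24 + 6x − (20 + 4x) = 12.
Collecting terms: 2x + 4 = 12, so 2x = 8, so x = 4.
Then 2E = 20 + 4·4 = 36, so E = 18, V = 2E/3 = 12, F = 4 + 4 = 8.

4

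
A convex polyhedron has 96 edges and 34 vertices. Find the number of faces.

64

Here V − E + F = 2.
F = 2 − V + E = 2 − 34 + 96 = 64.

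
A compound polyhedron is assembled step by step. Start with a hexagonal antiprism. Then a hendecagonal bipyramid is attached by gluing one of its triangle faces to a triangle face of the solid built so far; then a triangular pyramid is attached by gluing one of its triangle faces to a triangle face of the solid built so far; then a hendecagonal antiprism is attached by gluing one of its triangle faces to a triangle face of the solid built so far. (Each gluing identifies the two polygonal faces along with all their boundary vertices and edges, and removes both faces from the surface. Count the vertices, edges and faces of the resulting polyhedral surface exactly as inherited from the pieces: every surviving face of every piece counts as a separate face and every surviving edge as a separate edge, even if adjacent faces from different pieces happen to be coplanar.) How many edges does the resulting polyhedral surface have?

98

A hexagonal antiprism: V=12, E=24, F=14.
Attach a hendecagonal bipyramid (V=13, E=33, F=22) along a 3-gon: merge 3 vertices and 3 edges, delete both glued faces → V=22, E=54, F=34.
Attach a triangular pyramid (V=4, E=6, F=4) along a 3-gon: merge 3 vertices and 3 edges, delete both glued faces → V=23, E=57, F=36.
Attach a hendecagonal antiprism (V=22, E=44, F=24) along a 3-gon: merge 3 vertices and 3 edges, delete both glued faces → V=42, E=98, F=58.
Check: V − E + F = 42 − 98 + 58 = 2.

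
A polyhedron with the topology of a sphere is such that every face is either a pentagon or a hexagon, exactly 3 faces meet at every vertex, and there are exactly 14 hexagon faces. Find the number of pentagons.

Let x be the number of pentagons; then F = 14 + x.
Edge–face incidences: 2E = 6·14 + 5·x = 84 + 5x.
Every vertex has degree 3, so 3V = 2E.
Euler: V − E + F = 2 ⇒ (2E)/3 − E + (14 + x) = 2.
Multiply by 6: 2·(2E) − 3·(2E) + 6·(14 + x) = 12, i.e. 84 + 6x − (84 + 5x) = 12.
Collecting terms: x = 12.
Then 2E = 84 + 5·12 = 144, so E = 72, V = 2E/3 = 48, F = 14 + 12 = 26.

12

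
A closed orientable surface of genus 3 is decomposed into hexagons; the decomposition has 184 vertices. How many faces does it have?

χ = 2 − 2·3 = -4, and every face is a hexagon so 6F = 2E.
V − E + F = -4 with E = 6F/2 gives 184 − (6/2 − 1)·F = -4, so F = 94 and E = 282.

94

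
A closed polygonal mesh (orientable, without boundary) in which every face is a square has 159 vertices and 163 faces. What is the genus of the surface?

3

Every face is a square, so 2E = 4·163 = 652, giving E = 326.
χ = V − E + F = 159 − 326 + 163 = -4.
For a closed orientable surface χ = 2 − 2g, so g = (2 − (-4))/2 = 3.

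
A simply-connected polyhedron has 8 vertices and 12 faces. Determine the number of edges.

18

Here V − E + F = 2.
E = V + F − (2) = 8 + 12 − (2) = 18.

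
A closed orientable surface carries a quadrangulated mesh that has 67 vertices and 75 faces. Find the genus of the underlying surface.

Every face is a square, so 2E = 4·75 = 300, giving E = 150.
χ = V − E + F = 67 − 150 + 75 = -8.
For a closed orientable surface χ = 2 − 2g, so g = (2 − (-8))/2 = 5.

5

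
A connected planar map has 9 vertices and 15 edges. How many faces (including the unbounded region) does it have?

Euler's formula for a connected plane graph: V − E + F = 2, so F = 2 − 9 + 15 = 8.

8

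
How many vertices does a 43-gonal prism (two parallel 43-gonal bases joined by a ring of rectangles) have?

A prism on an n-gon has two n-gon bases and n rectangular sides: V = 2·43 = 86, E = 3·43 = 129, F = 43 + 2 = 45.

86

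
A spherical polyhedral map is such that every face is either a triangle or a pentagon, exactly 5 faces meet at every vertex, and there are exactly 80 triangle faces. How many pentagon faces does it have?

Let x be the number of pentagons; then F = 80 + x.
Edge–face incidences: 2E = 3·80 + 5·x = 240 + 5x.
Every vertex has degree 5, so 5V = 2E.
Euler: V − E + F = 2 ⇒ (2E)/5 − E + (80 + x) = 2.
Multiply by 10: 2·(2E) − 5·(2E) + 10·(80 + x) = 20, i.e. 800 + 10x − 3·(240 + 5x) = 20.
Collecting terms: −5x + 80 = 20, so −5x = −60, so x = 12.
Then 2E = 240 + 5·12 = 300, so E = 150, V = 2E/5 = 60, F = 80 + 12 = 92.

12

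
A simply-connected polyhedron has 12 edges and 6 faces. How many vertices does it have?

Here V − E + F = 2.
V = 2 + E − F = 2 + 12 − 6 = 8.

8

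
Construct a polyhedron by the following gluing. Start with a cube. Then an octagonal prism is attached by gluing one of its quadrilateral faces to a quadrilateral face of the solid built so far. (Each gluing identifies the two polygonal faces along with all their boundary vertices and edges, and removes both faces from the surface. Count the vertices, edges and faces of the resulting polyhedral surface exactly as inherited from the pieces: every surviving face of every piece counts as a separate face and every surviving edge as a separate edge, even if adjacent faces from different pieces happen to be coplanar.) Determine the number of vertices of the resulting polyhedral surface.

20

A cube: V=8, E=12, F=6.
Attach an octagonal prism (V=16, E=24, F=10) along a 4-gon: merge 4 vertices and 4 edges, delete both glued faces → V=20, E=32, F=14.
Check: V − E + F = 20 − 32 + 14 = 2.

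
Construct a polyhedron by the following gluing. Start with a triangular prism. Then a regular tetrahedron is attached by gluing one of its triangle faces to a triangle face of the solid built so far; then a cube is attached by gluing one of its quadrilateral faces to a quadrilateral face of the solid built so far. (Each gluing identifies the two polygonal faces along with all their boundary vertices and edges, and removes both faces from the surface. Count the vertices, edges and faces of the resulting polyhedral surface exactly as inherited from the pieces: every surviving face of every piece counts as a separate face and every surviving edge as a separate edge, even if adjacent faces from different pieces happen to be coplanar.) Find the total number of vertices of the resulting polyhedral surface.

11

A triangular prism: V=6, E=9, F=5.
Attach a regular tetrahedron (V=4, E=6, F=4) along a 3-gon: merge 3 vertices and 3 edges, delete both glued faces → V=7, E=12, F=7.
Attach a cube (V=8, E=12, F=6) along a 4-gon: merge 4 vertices and 4 edges, delete both glued faces → V=11, E=20, F=11.
Check: V − E + F = 11 − 20 + 11 = 2.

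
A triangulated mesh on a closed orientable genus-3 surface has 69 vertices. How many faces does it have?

χ = 2 − 2·3 = -4, and every face is a triangle so 3F = 2E.
V − E + F = -4 with E = 3F/2 gives 69 − (3/2 − 1)·F = -4, so F = 146 and E = 219.

146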